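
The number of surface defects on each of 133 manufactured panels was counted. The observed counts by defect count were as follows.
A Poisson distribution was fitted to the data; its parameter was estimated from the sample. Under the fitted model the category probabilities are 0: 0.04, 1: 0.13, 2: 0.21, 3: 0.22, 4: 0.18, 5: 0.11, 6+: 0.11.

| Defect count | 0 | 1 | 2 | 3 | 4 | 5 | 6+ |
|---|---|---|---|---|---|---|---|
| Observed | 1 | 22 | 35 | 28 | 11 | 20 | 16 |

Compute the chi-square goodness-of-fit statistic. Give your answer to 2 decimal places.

15.73

Expected counts E_i = n·p_i: 133×0.04 = 5.32, 133×0.13 = 17.29, 133×0.21 = 27.93, 133×0.22 = 29.26, 133×0.18 = 23.94, 133×0.11 = 14.63, 133×0.11 = 14.63.
cat         O        E   (O−E)²/E
0           1     5.32      3.508
1          22    17.29      1.283
2          35    27.93      1.790
3          28    29.26      0.054
4          11    23.94      6.994
5          20    14.63      1.971
6+         16    14.63      0.128
Sum = 15.73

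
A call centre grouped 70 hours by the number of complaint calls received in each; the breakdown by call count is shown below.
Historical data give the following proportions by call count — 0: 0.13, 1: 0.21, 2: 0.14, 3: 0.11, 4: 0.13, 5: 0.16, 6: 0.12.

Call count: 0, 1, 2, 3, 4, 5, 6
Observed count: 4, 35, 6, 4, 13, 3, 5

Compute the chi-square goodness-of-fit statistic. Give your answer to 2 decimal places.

43.19

Expected counts E_i = n·p_i: 70×0.13 = 9.1, 70×0.21 = 14.7, 70×0.14 = 9.8, 70×0.11 = 7.7, 70×0.13 = 9.1, 70×0.16 = 11.2, 70×0.12 = 8.4.
0: (4 − 9.1)²/9.1 = 26.01/9.1 = 2.858
1: (35 − 14.7)²/14.7 = 412.09/14.7 = 28.033
2: (6 − 9.8)²/9.8 = 14.44/9.8 = 1.473
3: (4 − 7.7)²/7.7 = 13.69/7.7 = 1.778
4: (13 − 9.1)²/9.1 = 15.21/9.1 = 1.671
5: (3 − 11.2)²/11.2 = 67.24/11.2 = 6.004
6: (5 − 8.4)²/8.4 = 11.56/8.4 = 1.376
Sum = 43.19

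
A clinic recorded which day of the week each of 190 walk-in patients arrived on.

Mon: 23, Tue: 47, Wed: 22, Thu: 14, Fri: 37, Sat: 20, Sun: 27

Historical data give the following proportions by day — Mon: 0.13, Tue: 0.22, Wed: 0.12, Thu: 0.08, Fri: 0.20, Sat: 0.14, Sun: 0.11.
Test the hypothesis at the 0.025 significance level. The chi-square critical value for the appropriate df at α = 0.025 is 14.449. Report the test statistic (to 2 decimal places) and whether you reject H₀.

Expected counts E_i = n·p_i: 190×0.13 = 24.7, 190×0.22 = 41.8, 190×0.12 = 22.8, 190×0.08 = 15.2, 190×0.20 = 38, 190×0.14 = 26.6, 190×0.11 = 20.9.
cat         O        E   (O−E)²/E
Mon        23     24.7      0.117
Tue        47     41.8      0.647
Wed        22     22.8      0.028
Thu        14     15.2      0.095
Fri        37       38      0.026
Sat        20     26.6      1.638
Sun        27     20.9      1.780
Sum = 4.33
df = 6. Since 4.33 < 14.449, we do not reject H₀.

4.33; do not reject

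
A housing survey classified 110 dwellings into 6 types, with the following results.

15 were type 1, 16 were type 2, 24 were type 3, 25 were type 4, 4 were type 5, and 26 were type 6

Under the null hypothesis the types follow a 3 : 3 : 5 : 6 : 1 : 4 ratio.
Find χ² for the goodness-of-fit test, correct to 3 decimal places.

2.940

Ratio total = 22. Expected counts: 110×3/22 = 15, 110×3/22 = 15, 110×5/22 = 25, 110×6/22 = 30, 110×1/22 = 5, 110×4/22 = 20.
cat         O        E   (O−E)²/E
type 1     15       15     0.0000
type 2     16       15     0.0667
type 3     24       25     0.0400
type 4     25       30     0.8333
type 5      4        5     0.2000
type 6     26       20     1.8000
Sum = 2.940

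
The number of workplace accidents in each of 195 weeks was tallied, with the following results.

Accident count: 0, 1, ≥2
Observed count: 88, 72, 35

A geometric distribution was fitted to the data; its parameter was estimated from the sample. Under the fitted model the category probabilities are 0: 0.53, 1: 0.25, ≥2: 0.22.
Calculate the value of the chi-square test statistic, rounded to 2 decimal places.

Expected counts E_i = n·p_i: 195×0.53 = 103.35, 195×0.25 = 48.75, 195×0.22 = 42.9.
cat         O        E   (O−E)²/E
0          88   103.35      2.280
1          72    48.75     11.088
≥2         35     42.9      1.455
Sum = 14.82

14.82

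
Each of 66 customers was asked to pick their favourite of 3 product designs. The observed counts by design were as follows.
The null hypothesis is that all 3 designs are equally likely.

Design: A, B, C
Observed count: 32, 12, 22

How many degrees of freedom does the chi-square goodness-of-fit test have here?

2

There are k = 3 categories and no parameters were estimated from the data, so df = 3 − 1 = 2.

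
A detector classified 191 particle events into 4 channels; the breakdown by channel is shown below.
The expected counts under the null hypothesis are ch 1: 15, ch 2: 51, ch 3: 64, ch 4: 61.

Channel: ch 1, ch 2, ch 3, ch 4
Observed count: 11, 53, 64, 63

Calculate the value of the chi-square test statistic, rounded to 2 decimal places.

1.21

ch 1: (11 − 15)²/15 = 16/15 = 1.067
ch 2: (53 − 51)²/51 = 4/51 = 0.078
ch 3: (64 − 64)²/64 = 0/64 = 0.000
ch 4: (63 − 61)²/61 = 4/61 = 0.066
Sum = 1.21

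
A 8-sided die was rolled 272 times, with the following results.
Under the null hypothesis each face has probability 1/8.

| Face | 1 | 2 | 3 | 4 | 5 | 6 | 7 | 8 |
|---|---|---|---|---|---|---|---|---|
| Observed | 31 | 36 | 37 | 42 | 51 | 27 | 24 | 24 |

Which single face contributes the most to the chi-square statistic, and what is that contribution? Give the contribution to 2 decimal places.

Under H₀ each category has probability 1/8, so each expected count is 272/8 = 34.
χ² = (31−34)²/34 + (36−34)²/34 + (37−34)²/34 + (42−34)²/34 + (51−34)²/34 + (27−34)²/34 + (24−34)²/34 + (24−34)²/34
   = 0.265 + 0.118 + 0.265 + 1.882 + 8.500 + 1.441 + 2.941 + 2.941
The largest term is for 5: 8.50.

5, 8.50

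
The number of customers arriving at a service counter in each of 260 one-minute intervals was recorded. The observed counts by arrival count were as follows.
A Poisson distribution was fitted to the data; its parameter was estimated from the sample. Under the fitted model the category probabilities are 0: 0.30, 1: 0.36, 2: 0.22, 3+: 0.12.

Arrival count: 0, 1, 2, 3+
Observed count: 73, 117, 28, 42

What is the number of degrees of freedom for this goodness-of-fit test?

There are k = 4 categories and 1 parameter estimated from the data, so df = 4 − 1 − 1 = 2.

2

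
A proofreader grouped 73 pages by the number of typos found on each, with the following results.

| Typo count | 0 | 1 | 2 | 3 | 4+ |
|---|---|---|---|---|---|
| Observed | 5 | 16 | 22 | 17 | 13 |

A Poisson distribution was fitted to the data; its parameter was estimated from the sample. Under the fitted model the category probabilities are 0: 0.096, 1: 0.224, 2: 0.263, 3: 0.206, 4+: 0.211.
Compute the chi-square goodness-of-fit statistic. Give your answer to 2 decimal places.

1.62

Expected counts E_i = n·p_i: 73×0.096 = 7.008, 73×0.224 = 16.352, 73×0.263 = 19.199, 73×0.206 = 15.038, 73×0.211 = 15.403.
χ² = (5−7.008)²/7.008 + (16−16.352)²/16.352 + (22−19.199)²/19.199 + (17−15.038)²/15.038 + (13−15.403)²/15.403
   = 0.575 + 0.008 + 0.409 + 0.256 + 0.375
Sum = 1.62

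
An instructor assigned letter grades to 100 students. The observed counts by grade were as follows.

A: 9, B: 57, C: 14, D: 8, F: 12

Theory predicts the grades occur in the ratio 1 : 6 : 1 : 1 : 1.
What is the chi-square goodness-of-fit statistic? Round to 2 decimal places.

Ratio total = 10. Expected counts: 100×1/10 = 10, 100×6/10 = 60, 100×1/10 = 10, 100×1/10 = 10, 100×1/10 = 10.
cat         O        E   (O−E)²/E
A           9       10      0.100
B          57       60      0.150
C          14       10      1.600
D           8       10      0.400
F          12       10      0.400
Sum = 2.65

2.65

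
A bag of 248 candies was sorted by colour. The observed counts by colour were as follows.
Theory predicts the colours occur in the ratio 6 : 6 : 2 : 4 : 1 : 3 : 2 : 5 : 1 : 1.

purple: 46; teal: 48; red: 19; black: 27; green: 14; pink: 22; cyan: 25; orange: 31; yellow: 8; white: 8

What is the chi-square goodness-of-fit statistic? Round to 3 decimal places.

13.181

Ratio total = 31. Expected counts: 248×6/31 = 48, 248×6/31 = 48, 248×2/31 = 16, 248×4/31 = 32, 248×1/31 = 8, 248×3/31 = 24, 248×2/31 = 16, 248×5/31 = 40, 248×1/31 = 8, 248×1/31 = 8.
cat         O        E   (O−E)²/E
purple     46       48     0.0833
teal       48       48     0.0000
red        19       16     0.5625
black      27       32     0.7813
green      14        8     4.5000
pink       22       24     0.1667
cyan       25       16     5.0625
orange     31       40     2.0250
yellow      8        8     0.0000
white       8        8     0.0000
Sum = 13.181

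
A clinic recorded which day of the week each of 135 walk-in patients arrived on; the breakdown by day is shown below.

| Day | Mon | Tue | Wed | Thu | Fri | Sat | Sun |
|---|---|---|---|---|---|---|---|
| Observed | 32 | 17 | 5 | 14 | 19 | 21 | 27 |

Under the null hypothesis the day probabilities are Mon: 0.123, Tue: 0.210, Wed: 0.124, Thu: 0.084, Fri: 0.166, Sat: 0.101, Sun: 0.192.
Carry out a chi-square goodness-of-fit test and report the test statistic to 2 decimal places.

Expected counts E_i = n·p_i: 135×0.123 = 16.605, 135×0.210 = 28.35, 135×0.124 = 16.74, 135×0.084 = 11.34, 135×0.166 = 22.41, 135×0.101 = 13.635, 135×0.192 = 25.92.
Mon: (32 − 16.605)²/16.605 = 237.006025/16.605 = 14.273
Tue: (17 − 28.35)²/28.35 = 128.8225/28.35 = 4.544
Wed: (5 − 16.74)²/16.74 = 137.8276/16.74 = 8.233
Thu: (14 − 11.34)²/11.34 = 7.0756/11.34 = 0.624
Fri: (19 − 22.41)²/22.41 = 11.6281/22.41 = 0.519
Sat: (21 − 13.635)²/13.635 = 54.243225/13.635 = 3.978
Sun: (27 − 25.92)²/25.92 = 1.1664/25.92 = 0.045
Sum = 32.22

32.22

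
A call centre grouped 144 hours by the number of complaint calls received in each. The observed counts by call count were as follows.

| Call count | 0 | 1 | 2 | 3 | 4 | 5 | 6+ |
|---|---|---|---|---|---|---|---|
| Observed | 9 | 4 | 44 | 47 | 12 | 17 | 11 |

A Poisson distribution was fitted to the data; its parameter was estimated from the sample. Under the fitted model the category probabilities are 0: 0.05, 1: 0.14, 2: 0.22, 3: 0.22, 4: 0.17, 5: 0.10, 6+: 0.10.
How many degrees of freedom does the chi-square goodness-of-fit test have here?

There are k = 7 categories and 1 parameter estimated from the data, so df = 7 − 1 − 1 = 5.

5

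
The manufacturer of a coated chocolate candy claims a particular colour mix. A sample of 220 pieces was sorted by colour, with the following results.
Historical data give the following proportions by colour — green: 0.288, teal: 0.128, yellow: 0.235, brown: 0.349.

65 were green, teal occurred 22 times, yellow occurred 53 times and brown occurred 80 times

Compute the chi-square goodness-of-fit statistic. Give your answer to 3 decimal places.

Expected counts E_i = n·p_i: 220×0.288 = 63.36, 220×0.128 = 28.16, 220×0.235 = 51.7, 220×0.349 = 76.78.
cat         O        E   (O−E)²/E
green      65    63.36     0.0424
teal       22    28.16     1.3475
yellow     53     51.7     0.0327
brown      80    76.78     0.1350
Sum = 1.558

1.558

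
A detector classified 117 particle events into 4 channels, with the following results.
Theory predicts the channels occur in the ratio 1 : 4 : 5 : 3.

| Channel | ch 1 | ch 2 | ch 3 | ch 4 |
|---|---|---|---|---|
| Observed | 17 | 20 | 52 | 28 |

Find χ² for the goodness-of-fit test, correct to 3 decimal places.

Ratio total = 13. Expected counts: 117×1/13 = 9, 117×4/13 = 36, 117×5/13 = 45, 117×3/13 = 27.
χ² = (17−9)²/9 + (20−36)²/36 + (52−45)²/45 + (28−27)²/27
   = 7.1111 + 7.1111 + 1.0889 + 0.0370
Sum = 15.348

15.348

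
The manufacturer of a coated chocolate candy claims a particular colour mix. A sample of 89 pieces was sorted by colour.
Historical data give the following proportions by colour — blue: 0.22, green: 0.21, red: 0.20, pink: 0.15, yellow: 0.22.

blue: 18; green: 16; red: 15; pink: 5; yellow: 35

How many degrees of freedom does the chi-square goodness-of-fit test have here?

4

There are k = 5 categories and no parameters were estimated from the data, so df = 5 − 1 = 4.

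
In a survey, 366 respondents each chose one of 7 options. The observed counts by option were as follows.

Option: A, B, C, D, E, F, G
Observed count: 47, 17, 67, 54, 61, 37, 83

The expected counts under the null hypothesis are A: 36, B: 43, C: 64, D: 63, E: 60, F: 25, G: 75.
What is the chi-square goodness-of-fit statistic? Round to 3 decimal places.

27.138

χ² = (47−36)²/36 + (17−43)²/43 + (67−64)²/64 + (54−63)²/63 + (61−60)²/60 + (37−25)²/25 + (83−75)²/75
   = 3.3611 + 15.7209 + 0.1406 + 1.2857 + 0.0167 + 5.7600 + 0.8533
Sum = 27.138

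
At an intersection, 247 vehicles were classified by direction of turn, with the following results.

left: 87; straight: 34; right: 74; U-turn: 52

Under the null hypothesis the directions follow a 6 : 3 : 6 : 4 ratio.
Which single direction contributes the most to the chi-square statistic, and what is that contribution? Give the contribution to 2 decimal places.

Ratio total = 19. Expected counts: 247×6/19 = 78, 247×3/19 = 39, 247×6/19 = 78, 247×4/19 = 52.
left: (87 − 78)²/78 = 81/78 = 1.038
straight: (34 − 39)²/39 = 25/39 = 0.641
right: (74 − 78)²/78 = 16/78 = 0.205
U-turn: (52 − 52)²/52 = 0/52 = 0.000
The largest term is for left: 1.04.

left, 1.04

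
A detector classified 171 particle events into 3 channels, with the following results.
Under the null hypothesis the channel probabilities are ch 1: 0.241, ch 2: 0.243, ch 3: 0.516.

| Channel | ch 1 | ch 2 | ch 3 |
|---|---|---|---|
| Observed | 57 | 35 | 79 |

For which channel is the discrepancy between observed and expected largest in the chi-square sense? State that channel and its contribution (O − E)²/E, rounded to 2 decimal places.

Expected counts E_i = n·p_i: 171×0.241 = 41.211, 171×0.243 = 41.553, 171×0.516 = 88.236.
ch 1: (57 − 41.211)²/41.211 = 249.292521/41.211 = 6.049
ch 2: (35 − 41.553)²/41.553 = 42.941809/41.553 = 1.033
ch 3: (79 − 88.236)²/88.236 = 85.303696/88.236 = 0.967
The largest term is for ch 1: 6.05.

ch 1, 6.05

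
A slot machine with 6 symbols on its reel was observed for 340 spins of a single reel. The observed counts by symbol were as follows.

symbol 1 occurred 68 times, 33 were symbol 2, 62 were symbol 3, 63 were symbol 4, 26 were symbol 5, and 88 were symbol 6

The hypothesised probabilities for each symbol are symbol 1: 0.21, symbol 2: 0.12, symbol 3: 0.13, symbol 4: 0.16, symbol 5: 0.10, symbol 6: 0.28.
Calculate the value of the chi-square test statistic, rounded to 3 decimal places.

12.608

Expected counts E_i = n·p_i: 340×0.21 = 71.4, 340×0.12 = 40.8, 340×0.13 = 44.2, 340×0.16 = 54.4, 340×0.10 = 34, 340×0.28 = 95.2.
χ² = (68−71.4)²/71.4 + (33−40.8)²/40.8 + (62−44.2)²/44.2 + (63−54.4)²/54.4 + (26−34)²/34 + (88−95.2)²/95.2
   = 0.1619 + 1.4912 + 7.1683 + 1.3596 + 1.8824 + 0.5445
Sum = 12.608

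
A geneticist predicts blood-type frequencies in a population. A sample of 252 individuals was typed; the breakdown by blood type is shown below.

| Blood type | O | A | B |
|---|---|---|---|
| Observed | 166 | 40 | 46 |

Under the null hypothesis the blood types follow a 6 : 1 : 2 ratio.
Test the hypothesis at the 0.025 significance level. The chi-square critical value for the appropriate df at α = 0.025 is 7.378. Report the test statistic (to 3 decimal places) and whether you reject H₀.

6.952; do not reject

Ratio total = 9. Expected counts: 252×6/9 = 168, 252×1/9 = 28, 252×2/9 = 56.
cat         O        E   (O−E)²/E
O         166      168     0.0238
A          40       28     5.1429
B          46       56     1.7857
Sum = 6.952
df = 2. Since 6.952 < 7.378, we do not reject H₀.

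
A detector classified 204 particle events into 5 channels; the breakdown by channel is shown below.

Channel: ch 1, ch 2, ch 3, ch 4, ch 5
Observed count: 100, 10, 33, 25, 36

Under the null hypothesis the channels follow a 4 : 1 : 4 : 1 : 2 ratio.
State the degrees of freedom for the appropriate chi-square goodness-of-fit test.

There are k = 5 categories and no parameters were estimated from the data, so df = 5 − 1 = 4.

4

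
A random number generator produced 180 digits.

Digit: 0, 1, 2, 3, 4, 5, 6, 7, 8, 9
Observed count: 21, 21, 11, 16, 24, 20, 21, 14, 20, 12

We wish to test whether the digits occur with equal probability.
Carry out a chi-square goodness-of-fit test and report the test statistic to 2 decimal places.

Expected count for each of the 10 categories: 180/10 = 18.
cat         O        E   (O−E)²/E
0          21       18      0.500
1          21       18      0.500
2          11       18      2.722
3          16       18      0.222
4          24       18      2.000
5          20       18      0.222
6          21       18      0.500
7          14       18      0.889
8          20       18      0.222
9          12       18      2.000
Sum = 9.78

9.78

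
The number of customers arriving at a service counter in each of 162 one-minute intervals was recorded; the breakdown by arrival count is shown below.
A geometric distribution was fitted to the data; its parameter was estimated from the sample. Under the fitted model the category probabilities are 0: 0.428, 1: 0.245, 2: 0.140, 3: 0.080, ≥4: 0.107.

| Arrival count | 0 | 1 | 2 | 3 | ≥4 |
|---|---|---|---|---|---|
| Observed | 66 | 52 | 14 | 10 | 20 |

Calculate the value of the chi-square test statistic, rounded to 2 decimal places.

8.39

Expected counts E_i = n·p_i: 162×0.428 = 69.336, 162×0.245 = 39.69, 162×0.140 = 22.68, 162×0.080 = 12.96, 162×0.107 = 17.334.
cat         O        E   (O−E)²/E
0          66   69.336      0.161
1          52    39.69      3.818
2          14    22.68      3.322
3          10    12.96      0.676
≥4         20   17.334      0.410
Sum = 8.39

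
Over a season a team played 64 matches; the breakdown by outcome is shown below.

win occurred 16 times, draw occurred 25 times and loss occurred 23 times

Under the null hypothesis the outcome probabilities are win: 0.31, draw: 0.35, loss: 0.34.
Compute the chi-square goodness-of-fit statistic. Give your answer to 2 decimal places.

Expected counts E_i = n·p_i: 64×0.31 = 19.84, 64×0.35 = 22.4, 64×0.34 = 21.76.
cat         O        E   (O−E)²/E
win        16    19.84      0.743
draw       25     22.4      0.302
loss       23    21.76      0.071
Sum = 1.12

1.12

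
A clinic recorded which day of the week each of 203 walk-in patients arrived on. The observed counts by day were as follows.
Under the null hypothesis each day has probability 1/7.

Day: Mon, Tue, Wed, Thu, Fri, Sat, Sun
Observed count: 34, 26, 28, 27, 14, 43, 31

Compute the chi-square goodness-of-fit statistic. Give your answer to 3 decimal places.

Under H₀ each category has probability 1/7, so each expected count is 203/7 = 29.
cat         O        E   (O−E)²/E
Mon        34       29     0.8621
Tue        26       29     0.3103
Wed        28       29     0.0345
Thu        27       29     0.1379
Fri        14       29     7.7586
Sat        43       29     6.7586
Sun        31       29     0.1379
Sum = 16.000

16.000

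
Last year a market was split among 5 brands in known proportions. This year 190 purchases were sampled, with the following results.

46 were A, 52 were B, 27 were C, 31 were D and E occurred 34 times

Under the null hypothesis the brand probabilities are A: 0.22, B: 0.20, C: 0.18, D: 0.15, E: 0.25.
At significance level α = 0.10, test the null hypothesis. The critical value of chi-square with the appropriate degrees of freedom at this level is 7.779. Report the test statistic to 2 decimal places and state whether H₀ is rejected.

11.15; reject

Expected counts E_i = n·p_i: 190×0.22 = 41.8, 190×0.20 = 38, 190×0.18 = 34.2, 190×0.15 = 28.5, 190×0.25 = 47.5.
cat         O        E   (O−E)²/E
A          46     41.8      0.422
B          52       38      5.158
C          27     34.2      1.516
D          31     28.5      0.219
E          34     47.5      3.837
Sum = 11.15
df = 4. Since 11.15 > 7.779, we reject H₀.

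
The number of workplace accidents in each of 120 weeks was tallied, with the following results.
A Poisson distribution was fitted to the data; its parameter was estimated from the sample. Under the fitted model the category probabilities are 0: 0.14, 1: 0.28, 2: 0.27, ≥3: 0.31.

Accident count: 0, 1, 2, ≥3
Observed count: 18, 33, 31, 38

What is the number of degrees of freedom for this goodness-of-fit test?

2

There are k = 4 categories and 1 parameter estimated from the data, so df = 4 − 1 − 1 = 2.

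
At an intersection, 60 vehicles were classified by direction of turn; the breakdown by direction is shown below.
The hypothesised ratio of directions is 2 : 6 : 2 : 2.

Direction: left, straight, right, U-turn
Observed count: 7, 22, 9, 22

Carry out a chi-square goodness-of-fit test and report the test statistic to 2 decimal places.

17.53

Ratio total = 12. Expected counts: 60×2/12 = 10, 60×6/12 = 30, 60×2/12 = 10, 60×2/12 = 10.
left: (7 − 10)²/10 = 9/10 = 0.900
straight: (22 − 30)²/30 = 64/30 = 2.133
right: (9 − 10)²/10 = 1/10 = 0.100
U-turn: (22 − 10)²/10 = 144/10 = 14.400
Sum = 17.53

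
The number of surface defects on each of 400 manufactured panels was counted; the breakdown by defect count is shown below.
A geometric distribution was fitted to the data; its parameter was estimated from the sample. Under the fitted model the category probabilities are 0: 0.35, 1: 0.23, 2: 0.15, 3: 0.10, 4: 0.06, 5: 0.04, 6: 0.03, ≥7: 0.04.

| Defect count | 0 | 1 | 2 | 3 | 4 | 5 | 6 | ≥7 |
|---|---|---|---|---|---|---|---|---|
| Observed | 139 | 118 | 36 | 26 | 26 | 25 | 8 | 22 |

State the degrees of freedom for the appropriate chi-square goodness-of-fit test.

6

There are k = 8 categories and 1 parameter estimated from the data, so df = 8 − 1 − 1 = 6.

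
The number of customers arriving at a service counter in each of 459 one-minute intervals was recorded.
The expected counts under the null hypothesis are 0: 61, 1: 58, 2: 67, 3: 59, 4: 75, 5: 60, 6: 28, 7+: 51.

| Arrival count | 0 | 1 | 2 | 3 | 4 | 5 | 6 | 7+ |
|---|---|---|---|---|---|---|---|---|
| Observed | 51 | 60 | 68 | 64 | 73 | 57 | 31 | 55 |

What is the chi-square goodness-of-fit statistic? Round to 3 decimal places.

2.985

0: (51 − 61)²/61 = 100/61 = 1.6393
1: (60 − 58)²/58 = 4/58 = 0.0690
2: (68 − 67)²/67 = 1/67 = 0.0149
3: (64 − 59)²/59 = 25/59 = 0.4237
4: (73 − 75)²/75 = 4/75 = 0.0533
5: (57 − 60)²/60 = 9/60 = 0.1500
6: (31 − 28)²/28 = 9/28 = 0.3214
7+: (55 − 51)²/51 = 16/51 = 0.3137
Sum = 2.985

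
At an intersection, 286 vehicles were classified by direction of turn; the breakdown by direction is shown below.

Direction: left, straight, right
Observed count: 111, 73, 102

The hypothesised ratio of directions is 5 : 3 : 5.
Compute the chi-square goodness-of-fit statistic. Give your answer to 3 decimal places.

Ratio total = 13. Expected counts: 286×5/13 = 110, 286×3/13 = 66, 286×5/13 = 110.
χ² = (111−110)²/110 + (73−66)²/66 + (102−110)²/110
   = 0.0091 + 0.7424 + 0.5818
Sum = 1.333

1.333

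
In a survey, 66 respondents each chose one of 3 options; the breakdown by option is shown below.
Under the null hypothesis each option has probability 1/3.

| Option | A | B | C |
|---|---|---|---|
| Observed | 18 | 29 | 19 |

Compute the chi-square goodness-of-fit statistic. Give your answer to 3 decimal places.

Expected count for each of the 3 categories: 66/3 = 22.
cat         O        E   (O−E)²/E
A          18       22     0.7273
B          29       22     2.2273
C          19       22     0.4091
Sum = 3.364

3.364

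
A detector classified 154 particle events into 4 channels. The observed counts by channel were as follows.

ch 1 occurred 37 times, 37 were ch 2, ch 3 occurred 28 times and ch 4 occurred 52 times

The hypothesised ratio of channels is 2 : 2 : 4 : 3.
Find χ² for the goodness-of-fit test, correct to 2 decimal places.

22.17

Ratio total = 11. Expected counts: 154×2/11 = 28, 154×2/11 = 28, 154×4/11 = 56, 154×3/11 = 42.
cat         O        E   (O−E)²/E
ch 1       37       28      2.893
ch 2       37       28      2.893
ch 3       28       56     14.000
ch 4       52       42      2.381
Sum = 22.17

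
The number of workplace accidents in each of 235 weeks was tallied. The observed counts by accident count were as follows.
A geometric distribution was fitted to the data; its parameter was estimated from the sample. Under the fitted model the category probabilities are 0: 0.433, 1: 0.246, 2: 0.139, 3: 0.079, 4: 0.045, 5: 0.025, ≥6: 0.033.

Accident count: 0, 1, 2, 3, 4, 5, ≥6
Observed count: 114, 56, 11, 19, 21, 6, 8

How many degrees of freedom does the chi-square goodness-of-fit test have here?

There are k = 7 categories and 1 parameter estimated from the data, so df = 7 − 1 − 1 = 5.

5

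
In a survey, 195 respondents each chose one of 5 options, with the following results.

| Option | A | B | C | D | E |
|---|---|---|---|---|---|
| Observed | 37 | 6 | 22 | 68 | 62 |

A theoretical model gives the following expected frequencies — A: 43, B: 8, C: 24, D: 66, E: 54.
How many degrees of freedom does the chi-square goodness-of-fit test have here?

There are k = 5 categories and no parameters were estimated from the data, so df = 5 − 1 = 4.

4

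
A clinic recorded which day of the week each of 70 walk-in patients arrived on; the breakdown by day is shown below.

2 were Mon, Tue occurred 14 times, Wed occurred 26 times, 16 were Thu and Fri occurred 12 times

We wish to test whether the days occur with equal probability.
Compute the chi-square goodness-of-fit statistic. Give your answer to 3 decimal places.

21.143

Under H₀ each category has probability 1/5, so each expected count is 70/5 = 14.
χ² = (2−14)²/14 + (14−14)²/14 + (26−14)²/14 + (16−14)²/14 + (12−14)²/14
   = 10.2857 + 0.0000 + 10.2857 + 0.2857 + 0.2857
Sum = 21.143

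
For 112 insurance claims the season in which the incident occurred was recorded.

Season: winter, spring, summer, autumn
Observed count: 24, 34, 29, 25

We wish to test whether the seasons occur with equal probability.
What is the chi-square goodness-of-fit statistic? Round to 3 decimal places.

Under H₀ each category has probability 1/4, so each expected count is 112/4 = 28.
cat         O        E   (O−E)²/E
winter     24       28     0.5714
spring     34       28     1.2857
summer     29       28     0.0357
autumn     25       28     0.3214
Sum = 2.214

2.214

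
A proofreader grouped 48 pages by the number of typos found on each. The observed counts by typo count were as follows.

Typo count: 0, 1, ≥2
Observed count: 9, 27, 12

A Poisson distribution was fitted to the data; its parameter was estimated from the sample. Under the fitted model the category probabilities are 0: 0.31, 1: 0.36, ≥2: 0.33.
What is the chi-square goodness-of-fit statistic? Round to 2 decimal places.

8.72

Expected counts E_i = n·p_i: 48×0.31 = 14.88, 48×0.36 = 17.28, 48×0.33 = 15.84.
0: (9 − 14.88)²/14.88 = 34.5744/14.88 = 2.324
1: (27 − 17.28)²/17.28 = 94.4784/17.28 = 5.468
≥2: (12 − 15.84)²/15.84 = 14.7456/15.84 = 0.931
Sum = 8.72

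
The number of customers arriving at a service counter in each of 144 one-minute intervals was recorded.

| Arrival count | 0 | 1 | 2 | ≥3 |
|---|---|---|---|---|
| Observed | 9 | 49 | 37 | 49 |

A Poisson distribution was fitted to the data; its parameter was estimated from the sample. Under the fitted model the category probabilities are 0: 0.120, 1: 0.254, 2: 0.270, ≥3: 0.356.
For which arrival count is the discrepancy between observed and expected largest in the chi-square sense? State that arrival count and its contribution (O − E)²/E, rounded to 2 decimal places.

Expected counts E_i = n·p_i: 144×0.120 = 17.28, 144×0.254 = 36.576, 144×0.270 = 38.88, 144×0.356 = 51.264.
0: (9 − 17.28)²/17.28 = 68.5584/17.28 = 3.968
1: (49 − 36.576)²/36.576 = 154.355776/36.576 = 4.220
2: (37 − 38.88)²/38.88 = 3.5344/38.88 = 0.091
≥3: (49 − 51.264)²/51.264 = 5.125696/51.264 = 0.100
The largest term is for 1: 4.22.

1, 4.22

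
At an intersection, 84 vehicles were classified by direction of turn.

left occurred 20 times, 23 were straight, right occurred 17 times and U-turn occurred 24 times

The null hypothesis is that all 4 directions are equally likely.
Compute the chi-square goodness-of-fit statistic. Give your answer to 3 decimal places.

Under H₀ each category has probability 1/4, so each expected count is 84/4 = 21.
cat           O        E   (O−E)²/E
left         20       21     0.0476
straight     23       21     0.1905
right        17       21     0.7619
U-turn       24       21     0.4286
Sum = 1.429

1.429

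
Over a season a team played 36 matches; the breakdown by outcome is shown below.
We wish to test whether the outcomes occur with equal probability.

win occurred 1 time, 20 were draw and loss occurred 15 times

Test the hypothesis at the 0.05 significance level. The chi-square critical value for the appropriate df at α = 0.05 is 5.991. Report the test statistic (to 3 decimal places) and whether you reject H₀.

16.167; reject

Expected count for each of the 3 categories: 36/3 = 12.
χ² = (1−12)²/12 + (20−12)²/12 + (15−12)²/12
   = 10.0833 + 5.3333 + 0.7500
Sum = 16.167
df = 2. Since 16.167 > 5.991, we reject H₀.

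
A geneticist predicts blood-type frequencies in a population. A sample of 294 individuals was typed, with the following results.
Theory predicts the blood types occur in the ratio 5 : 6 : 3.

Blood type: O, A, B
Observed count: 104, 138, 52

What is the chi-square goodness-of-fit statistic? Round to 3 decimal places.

3.073

Ratio total = 14. Expected counts: 294×5/14 = 105, 294×6/14 = 126, 294×3/14 = 63.
cat         O        E   (O−E)²/E
O         104      105     0.0095
A         138      126     1.1429
B          52       63     1.9206
Sum = 3.073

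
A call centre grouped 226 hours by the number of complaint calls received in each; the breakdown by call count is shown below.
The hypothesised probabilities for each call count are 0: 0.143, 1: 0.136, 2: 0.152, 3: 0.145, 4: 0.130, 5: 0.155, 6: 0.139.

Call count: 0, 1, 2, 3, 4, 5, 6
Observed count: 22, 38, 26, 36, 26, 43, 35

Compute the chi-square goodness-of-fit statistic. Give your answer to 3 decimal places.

9.971

Expected counts E_i = n·p_i: 226×0.143 = 32.318, 226×0.136 = 30.736, 226×0.152 = 34.352, 226×0.145 = 32.77, 226×0.130 = 29.38, 226×0.155 = 35.03, 226×0.139 = 31.414.
χ² = (22−32.318)²/32.318 + (38−30.736)²/30.736 + (26−34.352)²/34.352 + (36−32.77)²/32.77 + (26−29.38)²/29.38 + (43−35.03)²/35.03 + (35−31.414)²/31.414
   = 3.2942 + 1.7167 + 2.0306 + 0.3184 + 0.3888 + 1.8133 + 0.4094
Sum = 9.971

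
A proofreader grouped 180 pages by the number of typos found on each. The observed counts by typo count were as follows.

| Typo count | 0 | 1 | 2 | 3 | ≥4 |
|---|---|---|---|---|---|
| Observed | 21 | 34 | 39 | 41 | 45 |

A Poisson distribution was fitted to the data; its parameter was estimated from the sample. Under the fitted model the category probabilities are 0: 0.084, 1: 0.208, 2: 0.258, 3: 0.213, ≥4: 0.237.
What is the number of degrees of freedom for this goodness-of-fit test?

There are k = 5 categories and 1 parameter estimated from the data, so df = 5 − 1 − 1 = 3.

3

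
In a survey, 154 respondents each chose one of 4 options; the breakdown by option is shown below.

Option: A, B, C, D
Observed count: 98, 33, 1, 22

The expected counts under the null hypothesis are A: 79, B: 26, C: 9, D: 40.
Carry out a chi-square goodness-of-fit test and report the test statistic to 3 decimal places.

21.665

A: (98 − 79)²/79 = 361/79 = 4.5696
B: (33 − 26)²/26 = 49/26 = 1.8846
C: (1 − 9)²/9 = 64/9 = 7.1111
D: (22 − 40)²/40 = 324/40 = 8.1000
Sum = 21.665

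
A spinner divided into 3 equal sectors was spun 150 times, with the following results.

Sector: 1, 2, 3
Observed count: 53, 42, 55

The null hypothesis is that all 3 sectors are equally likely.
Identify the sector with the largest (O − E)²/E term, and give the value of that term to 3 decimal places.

2, 1.280

Expected count for each of the 3 categories: 150/3 = 50.
1: (53 − 50)²/50 = 9/50 = 0.1800
2: (42 − 50)²/50 = 64/50 = 1.2800
3: (55 − 50)²/50 = 25/50 = 0.5000
The largest term is for 2: 1.280.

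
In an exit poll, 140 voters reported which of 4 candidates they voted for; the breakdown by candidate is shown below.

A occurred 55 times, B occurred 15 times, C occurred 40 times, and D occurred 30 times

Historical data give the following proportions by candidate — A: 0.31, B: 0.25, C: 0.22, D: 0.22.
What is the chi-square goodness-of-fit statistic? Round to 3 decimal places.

Expected counts E_i = n·p_i: 140×0.31 = 43.4, 140×0.25 = 35, 140×0.22 = 30.8, 140×0.22 = 30.8.
cat         O        E   (O−E)²/E
A          55     43.4     3.1005
B          15       35    11.4286
C          40     30.8     2.7481
D          30     30.8     0.0208
Sum = 17.298

17.298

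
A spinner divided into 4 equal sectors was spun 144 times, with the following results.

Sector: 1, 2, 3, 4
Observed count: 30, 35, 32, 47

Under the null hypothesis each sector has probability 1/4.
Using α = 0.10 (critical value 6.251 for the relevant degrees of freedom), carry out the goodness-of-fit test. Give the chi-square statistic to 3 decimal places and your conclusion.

Under H₀ each category has probability 1/4, so each expected count is 144/4 = 36.
cat         O        E   (O−E)²/E
1          30       36     1.0000
2          35       36     0.0278
3          32       36     0.4444
4          47       36     3.3611
Sum = 4.833
df = 3. Since 4.833 < 6.251, we do not reject H₀.

4.833; do not reject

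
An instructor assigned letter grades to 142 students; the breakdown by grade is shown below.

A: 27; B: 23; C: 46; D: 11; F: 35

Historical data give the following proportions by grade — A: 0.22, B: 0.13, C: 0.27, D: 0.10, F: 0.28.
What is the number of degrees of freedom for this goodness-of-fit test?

There are k = 5 categories and no parameters were estimated from the data, so df = 5 − 1 = 4.

4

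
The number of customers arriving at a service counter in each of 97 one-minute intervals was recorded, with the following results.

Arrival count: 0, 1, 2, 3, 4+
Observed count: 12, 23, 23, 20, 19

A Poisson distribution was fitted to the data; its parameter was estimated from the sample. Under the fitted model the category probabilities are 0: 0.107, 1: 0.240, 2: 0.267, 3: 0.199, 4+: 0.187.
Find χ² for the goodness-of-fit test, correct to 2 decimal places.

0.65

Expected counts E_i = n·p_i: 97×0.107 = 10.379, 97×0.240 = 23.28, 97×0.267 = 25.899, 97×0.199 = 19.303, 97×0.187 = 18.139.
cat         O        E   (O−E)²/E
0          12   10.379      0.253
1          23    23.28      0.003
2          23   25.899      0.324
3          20   19.303      0.025
4+         19   18.139      0.041
Sum = 0.65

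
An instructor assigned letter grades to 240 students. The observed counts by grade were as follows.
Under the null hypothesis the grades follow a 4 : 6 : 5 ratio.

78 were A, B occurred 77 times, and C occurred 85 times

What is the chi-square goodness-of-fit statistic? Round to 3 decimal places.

7.135

Ratio total = 15. Expected counts: 240×4/15 = 64, 240×6/15 = 96, 240×5/15 = 80.
A: (78 − 64)²/64 = 196/64 = 3.0625
B: (77 − 96)²/96 = 361/96 = 3.7604
C: (85 − 80)²/80 = 25/80 = 0.3125
Sum = 7.135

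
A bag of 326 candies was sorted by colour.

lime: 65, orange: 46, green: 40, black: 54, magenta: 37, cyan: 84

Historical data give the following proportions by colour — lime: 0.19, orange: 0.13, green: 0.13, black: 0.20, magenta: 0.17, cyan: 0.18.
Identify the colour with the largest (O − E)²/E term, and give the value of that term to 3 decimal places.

cyan, 10.925

Expected counts E_i = n·p_i: 326×0.19 = 61.94, 326×0.13 = 42.38, 326×0.13 = 42.38, 326×0.20 = 65.2, 326×0.17 = 55.42, 326×0.18 = 58.68.
χ² = (65−61.94)²/61.94 + (46−42.38)²/42.38 + (40−42.38)²/42.38 + (54−65.2)²/65.2 + (37−55.42)²/55.42 + (84−58.68)²/58.68
   = 0.1512 + 0.3092 + 0.1337 + 1.9239 + 6.1223 + 10.9254
The largest term is for cyan: 10.925.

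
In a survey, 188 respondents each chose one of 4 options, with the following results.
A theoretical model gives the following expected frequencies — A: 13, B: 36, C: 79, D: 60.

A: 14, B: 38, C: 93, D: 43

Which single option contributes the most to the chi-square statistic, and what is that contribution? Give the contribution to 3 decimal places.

A: (14 − 13)²/13 = 1/13 = 0.0769
B: (38 − 36)²/36 = 4/36 = 0.1111
C: (93 − 79)²/79 = 196/79 = 2.4810
D: (43 − 60)²/60 = 289/60 = 4.8167
The largest term is for D: 4.817.

D, 4.817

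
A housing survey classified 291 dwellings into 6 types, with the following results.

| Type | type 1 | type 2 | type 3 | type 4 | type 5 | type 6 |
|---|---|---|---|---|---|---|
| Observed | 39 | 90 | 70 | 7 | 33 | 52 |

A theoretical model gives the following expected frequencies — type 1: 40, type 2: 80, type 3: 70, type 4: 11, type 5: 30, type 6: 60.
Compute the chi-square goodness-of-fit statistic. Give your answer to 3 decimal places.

χ² = (39−40)²/40 + (90−80)²/80 + (70−70)²/70 + (7−11)²/11 + (33−30)²/30 + (52−60)²/60
   = 0.0250 + 1.2500 + 0.0000 + 1.4545 + 0.3000 + 1.0667
Sum = 4.096

4.096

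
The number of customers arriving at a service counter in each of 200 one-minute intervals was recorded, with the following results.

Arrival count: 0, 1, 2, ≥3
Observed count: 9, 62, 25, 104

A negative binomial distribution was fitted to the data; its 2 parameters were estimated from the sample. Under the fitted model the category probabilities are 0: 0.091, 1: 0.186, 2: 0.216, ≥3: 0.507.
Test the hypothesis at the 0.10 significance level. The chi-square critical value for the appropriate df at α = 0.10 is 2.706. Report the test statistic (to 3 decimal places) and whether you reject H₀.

Expected counts E_i = n·p_i: 200×0.091 = 18.2, 200×0.186 = 37.2, 200×0.216 = 43.2, 200×0.507 = 101.4.
cat         O        E   (O−E)²/E
0           9     18.2     4.6505
1          62     37.2    16.5333
2          25     43.2     7.6676
≥3        104    101.4     0.0667
Sum = 28.918
df = 1. Since 28.918 > 2.706, we reject H₀.

28.918; reject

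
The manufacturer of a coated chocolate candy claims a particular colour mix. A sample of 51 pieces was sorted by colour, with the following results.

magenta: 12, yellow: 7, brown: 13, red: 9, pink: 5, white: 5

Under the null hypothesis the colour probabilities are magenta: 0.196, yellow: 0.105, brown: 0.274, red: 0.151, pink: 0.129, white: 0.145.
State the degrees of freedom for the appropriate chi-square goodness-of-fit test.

5

There are k = 6 categories and no parameters were estimated from the data, so df = 6 − 1 = 5.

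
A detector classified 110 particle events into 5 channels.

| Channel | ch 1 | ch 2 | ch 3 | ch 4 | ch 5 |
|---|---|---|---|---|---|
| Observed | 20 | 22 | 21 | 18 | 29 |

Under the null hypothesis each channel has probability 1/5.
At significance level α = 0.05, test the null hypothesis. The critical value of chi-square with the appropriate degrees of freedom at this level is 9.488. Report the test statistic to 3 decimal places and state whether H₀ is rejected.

Under H₀ each category has probability 1/5, so each expected count is 110/5 = 22.
χ² = (20−22)²/22 + (22−22)²/22 + (21−22)²/22 + (18−22)²/22 + (29−22)²/22
   = 0.1818 + 0.0000 + 0.0455 + 0.7273 + 2.2273
Sum = 3.182
df = 4. Since 3.182 < 9.488, we do not reject H₀.

3.182; do not reject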